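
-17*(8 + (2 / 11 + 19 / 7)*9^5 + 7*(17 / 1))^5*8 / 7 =-54042816980902001727581230597634913536 / 18947489099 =-2852241618851452108576892000.00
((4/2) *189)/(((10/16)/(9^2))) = 244944/5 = 48988.80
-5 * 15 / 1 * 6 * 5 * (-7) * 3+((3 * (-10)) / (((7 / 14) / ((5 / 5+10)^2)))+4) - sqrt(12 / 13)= 39994 - 2 * sqrt(39) / 13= 39993.04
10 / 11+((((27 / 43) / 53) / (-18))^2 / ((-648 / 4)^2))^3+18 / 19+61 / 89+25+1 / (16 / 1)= 114162203507443149846412257160221354409 / 4135659517503469416967692925576679424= 27.60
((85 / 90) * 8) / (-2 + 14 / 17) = -289 / 45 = -6.42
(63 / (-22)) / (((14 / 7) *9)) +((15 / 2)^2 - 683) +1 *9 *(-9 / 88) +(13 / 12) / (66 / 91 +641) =-9679101533 / 15416808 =-627.83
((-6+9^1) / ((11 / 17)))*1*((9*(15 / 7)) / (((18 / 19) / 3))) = 283.15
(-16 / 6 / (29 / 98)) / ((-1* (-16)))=-49 / 87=-0.56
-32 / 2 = -16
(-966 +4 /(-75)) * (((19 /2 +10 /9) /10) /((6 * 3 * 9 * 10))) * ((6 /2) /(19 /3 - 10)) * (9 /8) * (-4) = -6919357 /2970000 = -2.33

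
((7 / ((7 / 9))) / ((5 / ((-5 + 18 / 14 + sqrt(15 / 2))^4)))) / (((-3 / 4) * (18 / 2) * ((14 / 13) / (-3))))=108295837 / 168070 - 1410812 * sqrt(30) / 12005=0.67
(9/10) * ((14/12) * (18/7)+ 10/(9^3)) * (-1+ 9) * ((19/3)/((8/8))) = 166972/1215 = 137.43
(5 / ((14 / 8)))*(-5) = -14.29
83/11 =7.55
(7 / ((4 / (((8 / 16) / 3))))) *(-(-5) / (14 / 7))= 35 / 48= 0.73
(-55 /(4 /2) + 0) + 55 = 27.50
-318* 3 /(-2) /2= 477 /2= 238.50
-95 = -95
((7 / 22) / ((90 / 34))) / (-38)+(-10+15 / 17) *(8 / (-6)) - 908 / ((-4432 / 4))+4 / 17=2339917769 / 177152580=13.21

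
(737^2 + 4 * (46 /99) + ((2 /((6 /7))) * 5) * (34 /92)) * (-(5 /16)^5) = -7730061640625 /4775215104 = -1618.79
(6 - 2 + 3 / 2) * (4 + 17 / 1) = 231 / 2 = 115.50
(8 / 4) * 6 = 12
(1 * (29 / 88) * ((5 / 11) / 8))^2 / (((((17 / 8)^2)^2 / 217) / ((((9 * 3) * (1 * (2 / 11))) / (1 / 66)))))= 1478225700 / 1222830961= 1.21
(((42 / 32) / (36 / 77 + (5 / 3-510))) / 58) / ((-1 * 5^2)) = 4851 / 2721754400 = 0.00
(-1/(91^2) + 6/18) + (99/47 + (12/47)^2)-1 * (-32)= 1893559957/54878187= 34.50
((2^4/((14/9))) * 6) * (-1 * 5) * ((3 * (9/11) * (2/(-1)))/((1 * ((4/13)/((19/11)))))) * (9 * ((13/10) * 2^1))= 168538968/847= 198983.43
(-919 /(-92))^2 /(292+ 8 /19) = 16046659 /47025984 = 0.34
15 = 15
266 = 266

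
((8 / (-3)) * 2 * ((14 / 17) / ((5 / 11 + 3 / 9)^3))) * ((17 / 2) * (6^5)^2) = -10140540512256 / 2197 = -4615630638.26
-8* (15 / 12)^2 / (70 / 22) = -55 / 14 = -3.93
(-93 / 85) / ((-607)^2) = -93 / 31318165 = -0.00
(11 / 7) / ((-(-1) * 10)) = 11 / 70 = 0.16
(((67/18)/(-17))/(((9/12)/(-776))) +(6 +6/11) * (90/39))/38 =7930576/1247103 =6.36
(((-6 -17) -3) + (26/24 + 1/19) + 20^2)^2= 7315551961/51984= 140726.99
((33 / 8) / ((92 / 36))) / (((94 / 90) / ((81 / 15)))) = 72171 / 8648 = 8.35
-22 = -22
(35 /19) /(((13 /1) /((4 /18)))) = 0.03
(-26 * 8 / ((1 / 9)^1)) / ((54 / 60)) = -2080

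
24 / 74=12 / 37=0.32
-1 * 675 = -675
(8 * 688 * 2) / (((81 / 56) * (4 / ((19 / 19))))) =154112 / 81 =1902.62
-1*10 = -10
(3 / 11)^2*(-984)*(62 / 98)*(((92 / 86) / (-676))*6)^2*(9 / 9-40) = 3921197688 / 24085098037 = 0.16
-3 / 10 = -0.30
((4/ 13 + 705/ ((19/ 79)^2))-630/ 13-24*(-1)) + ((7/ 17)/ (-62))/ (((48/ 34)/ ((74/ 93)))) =3949852542425/ 324718056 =12163.94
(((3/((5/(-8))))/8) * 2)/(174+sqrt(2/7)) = -3654/529825+3 * sqrt(14)/529825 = -0.01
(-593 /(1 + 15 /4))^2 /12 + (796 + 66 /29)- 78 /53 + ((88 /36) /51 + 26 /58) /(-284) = 151572405705047 /72328939092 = 2095.60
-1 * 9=-9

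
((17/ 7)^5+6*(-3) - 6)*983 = 999208687/ 16807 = 59451.94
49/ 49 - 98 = -97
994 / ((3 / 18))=5964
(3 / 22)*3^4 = 243 / 22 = 11.05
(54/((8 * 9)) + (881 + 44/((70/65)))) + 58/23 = 595783/644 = 925.13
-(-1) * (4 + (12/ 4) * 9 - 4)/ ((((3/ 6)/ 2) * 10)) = 54/ 5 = 10.80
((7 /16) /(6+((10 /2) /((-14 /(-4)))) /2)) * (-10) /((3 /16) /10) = -4900 /141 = -34.75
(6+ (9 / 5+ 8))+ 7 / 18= 1457 / 90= 16.19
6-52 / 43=206 / 43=4.79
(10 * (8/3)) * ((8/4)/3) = 160/9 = 17.78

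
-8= -8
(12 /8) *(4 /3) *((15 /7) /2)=15 /7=2.14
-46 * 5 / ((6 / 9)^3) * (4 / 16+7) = -90045 / 16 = -5627.81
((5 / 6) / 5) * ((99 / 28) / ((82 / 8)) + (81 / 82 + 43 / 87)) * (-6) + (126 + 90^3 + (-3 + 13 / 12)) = 72821814473 / 99876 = 729122.26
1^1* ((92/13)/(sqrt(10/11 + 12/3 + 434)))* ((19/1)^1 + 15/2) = 1219* sqrt(13277)/15691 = 8.95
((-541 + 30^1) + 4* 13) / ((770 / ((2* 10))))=-918 / 77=-11.92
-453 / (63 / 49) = -1057 / 3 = -352.33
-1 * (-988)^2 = -976144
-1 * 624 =-624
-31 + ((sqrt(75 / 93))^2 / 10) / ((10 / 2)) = -1921 / 62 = -30.98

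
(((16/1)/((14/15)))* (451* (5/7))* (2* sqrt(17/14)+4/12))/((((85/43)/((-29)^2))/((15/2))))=4892853900/833+14678561700* sqrt(238)/5831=44709277.66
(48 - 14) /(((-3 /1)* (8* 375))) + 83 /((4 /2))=186733 /4500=41.50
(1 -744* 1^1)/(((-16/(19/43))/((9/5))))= 127053/3440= 36.93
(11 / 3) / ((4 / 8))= 22 / 3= 7.33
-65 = -65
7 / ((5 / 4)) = 28 / 5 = 5.60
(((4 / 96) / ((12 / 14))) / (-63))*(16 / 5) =-1 / 405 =-0.00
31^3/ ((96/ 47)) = 1400177/ 96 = 14585.18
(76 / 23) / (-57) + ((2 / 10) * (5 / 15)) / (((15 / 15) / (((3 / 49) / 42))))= -13697 / 236670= -0.06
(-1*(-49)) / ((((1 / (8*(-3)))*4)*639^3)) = -98 / 86972373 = -0.00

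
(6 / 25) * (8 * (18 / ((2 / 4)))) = 1728 / 25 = 69.12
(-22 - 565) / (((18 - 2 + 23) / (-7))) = 4109 / 39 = 105.36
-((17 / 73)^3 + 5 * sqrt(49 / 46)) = -35 * sqrt(46) / 46 - 4913 / 389017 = -5.17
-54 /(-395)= 54 /395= 0.14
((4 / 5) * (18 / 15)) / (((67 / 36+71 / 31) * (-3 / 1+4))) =26784 / 115825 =0.23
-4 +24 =20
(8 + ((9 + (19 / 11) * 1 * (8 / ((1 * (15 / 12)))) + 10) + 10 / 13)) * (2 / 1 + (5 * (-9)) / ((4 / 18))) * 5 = -11131359 / 286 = -38920.84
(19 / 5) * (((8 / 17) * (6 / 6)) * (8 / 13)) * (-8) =-9728 / 1105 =-8.80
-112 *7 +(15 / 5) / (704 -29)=-176399 / 225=-784.00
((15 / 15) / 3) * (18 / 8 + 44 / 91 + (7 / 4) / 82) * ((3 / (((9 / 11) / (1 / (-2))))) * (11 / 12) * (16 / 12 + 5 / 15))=-16582445 / 6447168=-2.57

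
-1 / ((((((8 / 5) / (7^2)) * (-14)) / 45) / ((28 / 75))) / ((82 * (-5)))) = -30135 / 2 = -15067.50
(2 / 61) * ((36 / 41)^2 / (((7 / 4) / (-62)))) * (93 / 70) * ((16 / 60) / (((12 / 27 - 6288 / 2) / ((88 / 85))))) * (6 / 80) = 269018496 / 34326817424375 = 0.00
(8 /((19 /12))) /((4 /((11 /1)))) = 264 /19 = 13.89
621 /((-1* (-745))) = 621 /745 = 0.83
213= 213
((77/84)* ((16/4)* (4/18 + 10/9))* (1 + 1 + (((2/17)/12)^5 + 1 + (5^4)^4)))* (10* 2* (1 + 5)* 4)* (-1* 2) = -741265187709886366602680/1035075753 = -716145833347413.33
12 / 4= 3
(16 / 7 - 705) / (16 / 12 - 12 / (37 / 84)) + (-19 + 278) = 5760197 / 20132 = 286.12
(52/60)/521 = 13/7815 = 0.00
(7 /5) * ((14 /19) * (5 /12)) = 49 /114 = 0.43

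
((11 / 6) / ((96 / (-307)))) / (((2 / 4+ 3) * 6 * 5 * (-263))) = 3377 / 15906240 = 0.00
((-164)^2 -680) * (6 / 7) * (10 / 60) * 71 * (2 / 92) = 930668 / 161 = 5780.55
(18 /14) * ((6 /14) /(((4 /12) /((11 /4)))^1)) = 891 /196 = 4.55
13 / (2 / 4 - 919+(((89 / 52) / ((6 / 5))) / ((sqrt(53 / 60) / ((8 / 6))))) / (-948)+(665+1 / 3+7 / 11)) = -86334670441675656 / 1677086191315402519+25879845420* sqrt(795) / 1677086191315402519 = -0.05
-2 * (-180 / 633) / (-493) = -120 / 104023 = -0.00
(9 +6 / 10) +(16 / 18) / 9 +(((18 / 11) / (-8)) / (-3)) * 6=90061 / 8910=10.11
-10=-10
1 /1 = 1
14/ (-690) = -7/ 345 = -0.02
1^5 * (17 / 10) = 17 / 10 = 1.70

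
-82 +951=869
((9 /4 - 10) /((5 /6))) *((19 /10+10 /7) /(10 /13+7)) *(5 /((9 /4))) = -8.85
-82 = -82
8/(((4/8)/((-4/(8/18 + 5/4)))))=-37.77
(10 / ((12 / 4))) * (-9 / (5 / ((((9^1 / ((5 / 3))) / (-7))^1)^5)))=86093442 / 52521875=1.64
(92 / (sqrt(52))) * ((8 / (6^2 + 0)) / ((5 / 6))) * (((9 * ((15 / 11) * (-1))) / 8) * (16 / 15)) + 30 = 30- 1104 * sqrt(13) / 715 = 24.43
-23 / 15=-1.53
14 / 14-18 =-17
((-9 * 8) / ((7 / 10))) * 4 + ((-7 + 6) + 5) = -2852 / 7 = -407.43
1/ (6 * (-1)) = -1/ 6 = -0.17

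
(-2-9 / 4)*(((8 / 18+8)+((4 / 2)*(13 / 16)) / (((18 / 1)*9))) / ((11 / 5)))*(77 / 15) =-1303883 / 15552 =-83.84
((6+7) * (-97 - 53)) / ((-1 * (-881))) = -1950 / 881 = -2.21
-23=-23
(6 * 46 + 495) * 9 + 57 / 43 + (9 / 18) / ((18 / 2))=5371855 / 774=6940.38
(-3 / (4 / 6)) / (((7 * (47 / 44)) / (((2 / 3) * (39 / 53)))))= -5148 / 17437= -0.30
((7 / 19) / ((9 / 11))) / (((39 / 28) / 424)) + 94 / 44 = 20424611 / 146718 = 139.21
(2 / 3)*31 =62 / 3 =20.67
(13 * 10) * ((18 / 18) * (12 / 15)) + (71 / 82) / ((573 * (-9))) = 43978825 / 422874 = 104.00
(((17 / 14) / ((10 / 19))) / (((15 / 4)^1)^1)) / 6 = 0.10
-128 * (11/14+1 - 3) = 1088/7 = 155.43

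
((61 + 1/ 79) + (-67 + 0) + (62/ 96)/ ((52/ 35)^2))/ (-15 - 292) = 58391591/ 3147845376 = 0.02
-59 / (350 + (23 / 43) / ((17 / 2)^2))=-733193 / 4349542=-0.17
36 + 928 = 964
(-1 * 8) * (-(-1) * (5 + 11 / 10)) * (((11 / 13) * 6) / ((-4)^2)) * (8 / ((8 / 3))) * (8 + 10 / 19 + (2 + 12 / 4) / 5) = -1093059 / 2470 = -442.53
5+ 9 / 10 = 59 / 10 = 5.90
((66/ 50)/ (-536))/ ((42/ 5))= -0.00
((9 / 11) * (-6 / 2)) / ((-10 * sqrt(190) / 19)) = 27 * sqrt(190) / 1100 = 0.34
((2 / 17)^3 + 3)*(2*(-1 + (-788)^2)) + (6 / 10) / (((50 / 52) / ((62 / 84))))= 16024833216689 / 4298875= 3727680.66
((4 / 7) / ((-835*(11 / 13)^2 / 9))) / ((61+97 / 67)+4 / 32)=-3261024 / 23720290055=-0.00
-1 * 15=-15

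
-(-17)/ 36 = 17/ 36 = 0.47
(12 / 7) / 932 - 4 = -6521 / 1631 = -4.00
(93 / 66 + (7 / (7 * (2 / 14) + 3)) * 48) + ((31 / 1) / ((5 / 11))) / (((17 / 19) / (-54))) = -7537337 / 1870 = -4030.66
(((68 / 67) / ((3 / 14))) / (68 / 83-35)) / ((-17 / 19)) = 88312 / 570237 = 0.15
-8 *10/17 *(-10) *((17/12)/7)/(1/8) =1600/21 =76.19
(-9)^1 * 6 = -54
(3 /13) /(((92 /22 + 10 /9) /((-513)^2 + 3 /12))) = 312645069 /27248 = 11474.06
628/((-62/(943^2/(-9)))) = 279224186/279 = 1000803.53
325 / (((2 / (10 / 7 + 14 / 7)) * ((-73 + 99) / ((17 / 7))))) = 52.04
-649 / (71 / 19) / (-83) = 12331 / 5893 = 2.09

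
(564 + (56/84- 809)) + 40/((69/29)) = -5233/23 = -227.52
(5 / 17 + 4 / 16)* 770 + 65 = 16455 / 34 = 483.97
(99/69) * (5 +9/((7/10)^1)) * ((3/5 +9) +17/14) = 624525/2254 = 277.07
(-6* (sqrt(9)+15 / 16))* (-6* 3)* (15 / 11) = 25515 / 44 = 579.89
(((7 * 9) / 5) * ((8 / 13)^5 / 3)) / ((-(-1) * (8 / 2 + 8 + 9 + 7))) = 24576 / 1856465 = 0.01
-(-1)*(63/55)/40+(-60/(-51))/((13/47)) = 2081923/486200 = 4.28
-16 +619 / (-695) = -11739 / 695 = -16.89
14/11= 1.27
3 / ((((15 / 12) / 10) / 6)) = 144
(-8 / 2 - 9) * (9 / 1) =-117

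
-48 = -48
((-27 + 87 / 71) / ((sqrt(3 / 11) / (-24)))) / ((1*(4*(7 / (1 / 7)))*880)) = 183*sqrt(33) / 153076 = 0.01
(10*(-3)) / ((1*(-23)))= 30 / 23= 1.30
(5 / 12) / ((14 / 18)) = 15 / 28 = 0.54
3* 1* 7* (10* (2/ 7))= 60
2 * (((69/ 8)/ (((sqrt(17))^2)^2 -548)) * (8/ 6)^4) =-1472/ 6993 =-0.21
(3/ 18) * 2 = 1/ 3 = 0.33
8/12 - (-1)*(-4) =-10/3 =-3.33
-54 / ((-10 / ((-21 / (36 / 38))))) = -1197 / 10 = -119.70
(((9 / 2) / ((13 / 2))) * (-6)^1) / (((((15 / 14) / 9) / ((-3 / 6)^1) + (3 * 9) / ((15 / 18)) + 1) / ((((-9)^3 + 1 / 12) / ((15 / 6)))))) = 1653183 / 45266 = 36.52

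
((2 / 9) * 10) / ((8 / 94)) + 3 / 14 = 3317 / 126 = 26.33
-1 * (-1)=1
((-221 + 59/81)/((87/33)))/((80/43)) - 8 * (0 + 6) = -8729713/93960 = -92.91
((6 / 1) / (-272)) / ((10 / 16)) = -3 / 85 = -0.04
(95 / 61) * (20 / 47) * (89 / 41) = 169100 / 117547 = 1.44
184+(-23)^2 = 713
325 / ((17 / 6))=1950 / 17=114.71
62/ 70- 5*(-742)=129881/ 35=3710.89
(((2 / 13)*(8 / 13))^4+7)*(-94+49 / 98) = -654.51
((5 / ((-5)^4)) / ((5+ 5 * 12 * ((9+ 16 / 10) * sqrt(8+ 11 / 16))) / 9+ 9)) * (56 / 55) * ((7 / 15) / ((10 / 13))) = -657384 / 602707703125+ 1215396 * sqrt(139) / 602707703125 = 0.00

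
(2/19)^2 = 4/361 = 0.01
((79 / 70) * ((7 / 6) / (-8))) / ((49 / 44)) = -869 / 5880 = -0.15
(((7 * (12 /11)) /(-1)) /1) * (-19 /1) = 1596 /11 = 145.09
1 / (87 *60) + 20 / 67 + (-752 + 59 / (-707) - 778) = -378264031891 / 247266180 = -1529.78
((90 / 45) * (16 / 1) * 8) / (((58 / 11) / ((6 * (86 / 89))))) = 726528 / 2581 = 281.49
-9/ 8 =-1.12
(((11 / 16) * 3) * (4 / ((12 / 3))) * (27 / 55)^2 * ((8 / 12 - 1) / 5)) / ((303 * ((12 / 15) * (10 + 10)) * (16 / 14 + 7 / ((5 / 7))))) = -1701 / 2723283200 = -0.00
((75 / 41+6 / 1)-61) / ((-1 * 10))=218 / 41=5.32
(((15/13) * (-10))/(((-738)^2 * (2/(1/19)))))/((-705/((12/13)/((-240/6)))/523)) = -523/54797359032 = -0.00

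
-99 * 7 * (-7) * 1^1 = 4851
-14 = -14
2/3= 0.67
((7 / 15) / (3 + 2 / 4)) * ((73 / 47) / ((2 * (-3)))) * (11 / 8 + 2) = -219 / 1880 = -0.12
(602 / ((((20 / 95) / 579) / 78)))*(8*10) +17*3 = 10331259171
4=4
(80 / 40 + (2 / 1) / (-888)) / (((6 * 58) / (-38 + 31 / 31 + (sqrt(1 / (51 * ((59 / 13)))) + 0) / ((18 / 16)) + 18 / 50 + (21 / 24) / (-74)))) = -481150489 / 2286777600 + 887 * sqrt(39117) / 523042434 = -0.21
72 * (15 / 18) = 60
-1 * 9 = -9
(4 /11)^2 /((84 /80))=320 /2541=0.13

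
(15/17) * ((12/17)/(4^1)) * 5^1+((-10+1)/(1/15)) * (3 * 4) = -467955/289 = -1619.22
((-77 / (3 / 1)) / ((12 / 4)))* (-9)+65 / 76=5917 / 76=77.86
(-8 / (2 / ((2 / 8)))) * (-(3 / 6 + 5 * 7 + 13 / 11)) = 807 / 22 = 36.68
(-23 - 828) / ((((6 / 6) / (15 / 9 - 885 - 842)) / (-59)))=-259881784 / 3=-86627261.33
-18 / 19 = -0.95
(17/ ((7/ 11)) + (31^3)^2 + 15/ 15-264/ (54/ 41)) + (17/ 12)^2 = 99400393151/ 112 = 887503510.28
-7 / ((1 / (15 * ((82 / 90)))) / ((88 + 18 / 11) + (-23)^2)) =-1953035 / 33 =-59182.88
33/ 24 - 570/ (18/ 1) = -727/ 24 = -30.29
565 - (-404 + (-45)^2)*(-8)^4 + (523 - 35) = -6638563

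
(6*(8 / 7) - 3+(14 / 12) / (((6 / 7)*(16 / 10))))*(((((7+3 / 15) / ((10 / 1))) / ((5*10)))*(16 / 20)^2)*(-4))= -0.17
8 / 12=2 / 3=0.67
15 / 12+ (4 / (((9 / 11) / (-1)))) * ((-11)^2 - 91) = -1745 / 12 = -145.42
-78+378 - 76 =224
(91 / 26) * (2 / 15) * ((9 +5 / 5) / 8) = 7 / 12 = 0.58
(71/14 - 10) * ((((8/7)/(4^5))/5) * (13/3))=-0.00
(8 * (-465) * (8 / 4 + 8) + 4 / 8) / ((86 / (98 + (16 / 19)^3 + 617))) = -365171198119 / 1179748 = -309533.22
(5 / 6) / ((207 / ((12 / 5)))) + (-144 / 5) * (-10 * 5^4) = 37260002 / 207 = 180000.01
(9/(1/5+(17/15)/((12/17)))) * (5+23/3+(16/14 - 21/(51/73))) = -81.00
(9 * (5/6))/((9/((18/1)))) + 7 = 22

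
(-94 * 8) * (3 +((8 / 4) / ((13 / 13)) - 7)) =1504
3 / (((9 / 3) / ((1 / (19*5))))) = 0.01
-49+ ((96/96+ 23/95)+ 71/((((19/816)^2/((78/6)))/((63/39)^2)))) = 104241965441/23465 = 4442444.72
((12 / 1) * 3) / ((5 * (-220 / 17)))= -153 / 275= -0.56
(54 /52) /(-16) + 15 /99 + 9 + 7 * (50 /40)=17.84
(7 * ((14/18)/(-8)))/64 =-49/4608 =-0.01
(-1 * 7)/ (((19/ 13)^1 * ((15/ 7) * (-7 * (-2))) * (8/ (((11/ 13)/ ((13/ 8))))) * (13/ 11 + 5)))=-847/ 503880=-0.00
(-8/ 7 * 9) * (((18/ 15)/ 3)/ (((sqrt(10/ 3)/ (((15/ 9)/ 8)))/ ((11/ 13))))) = -33 * sqrt(30)/ 455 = -0.40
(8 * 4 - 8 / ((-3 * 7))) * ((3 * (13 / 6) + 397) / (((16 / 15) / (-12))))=-1028925 / 7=-146989.29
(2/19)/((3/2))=4/57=0.07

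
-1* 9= -9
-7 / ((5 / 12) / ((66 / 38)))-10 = -3722 / 95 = -39.18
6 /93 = 2 /31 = 0.06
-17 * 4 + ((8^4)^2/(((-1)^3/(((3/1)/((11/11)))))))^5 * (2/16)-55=-40375300371966819639453139456015466619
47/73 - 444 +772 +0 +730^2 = 38925691/73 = 533228.64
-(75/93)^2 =-625/961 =-0.65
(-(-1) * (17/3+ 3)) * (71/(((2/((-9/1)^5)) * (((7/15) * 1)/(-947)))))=258068044845/7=36866863549.29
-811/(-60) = 811/60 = 13.52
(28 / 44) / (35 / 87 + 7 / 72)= 2088 / 1639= 1.27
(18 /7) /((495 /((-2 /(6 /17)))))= -34 /1155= -0.03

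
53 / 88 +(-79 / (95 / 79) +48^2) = 18717267 / 8360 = 2238.91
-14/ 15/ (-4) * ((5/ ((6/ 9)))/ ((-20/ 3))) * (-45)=189/ 16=11.81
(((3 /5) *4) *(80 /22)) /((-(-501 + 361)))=24 /385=0.06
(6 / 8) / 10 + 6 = 243 / 40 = 6.08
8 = 8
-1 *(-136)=136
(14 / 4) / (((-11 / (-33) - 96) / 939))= -34.35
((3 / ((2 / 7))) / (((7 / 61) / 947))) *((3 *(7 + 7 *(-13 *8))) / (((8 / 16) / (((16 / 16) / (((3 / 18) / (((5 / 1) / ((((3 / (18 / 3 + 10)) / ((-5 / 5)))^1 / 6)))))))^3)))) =331643345338368000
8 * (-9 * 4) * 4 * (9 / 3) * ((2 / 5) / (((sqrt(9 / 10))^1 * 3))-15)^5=212763032192 / 81-10630686256384 * sqrt(10) / 273375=2503733157.70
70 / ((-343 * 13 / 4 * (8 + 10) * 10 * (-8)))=1 / 22932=0.00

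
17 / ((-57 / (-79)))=1343 / 57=23.56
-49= -49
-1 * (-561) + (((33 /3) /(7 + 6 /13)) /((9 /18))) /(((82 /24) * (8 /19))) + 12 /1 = 2286972 /3977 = 575.05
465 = 465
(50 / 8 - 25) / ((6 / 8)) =-25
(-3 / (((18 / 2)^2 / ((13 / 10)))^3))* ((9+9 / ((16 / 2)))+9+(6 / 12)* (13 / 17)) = -5828641 / 24091992000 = -0.00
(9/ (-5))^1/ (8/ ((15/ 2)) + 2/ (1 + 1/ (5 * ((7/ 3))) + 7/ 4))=-10719/ 10552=-1.02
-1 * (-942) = 942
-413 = -413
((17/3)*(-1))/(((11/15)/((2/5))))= -34/11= -3.09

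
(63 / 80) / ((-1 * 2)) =-63 / 160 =-0.39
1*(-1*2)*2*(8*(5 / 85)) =-32 / 17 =-1.88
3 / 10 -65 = -647 / 10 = -64.70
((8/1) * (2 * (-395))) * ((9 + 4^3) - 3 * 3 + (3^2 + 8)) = -511920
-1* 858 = -858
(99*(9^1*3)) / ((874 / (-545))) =-1456785 / 874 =-1666.80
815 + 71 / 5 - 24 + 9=4071 / 5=814.20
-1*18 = -18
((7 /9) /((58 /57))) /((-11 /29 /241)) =-32053 /66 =-485.65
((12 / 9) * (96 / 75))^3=2097152 / 421875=4.97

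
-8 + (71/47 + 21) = 14.51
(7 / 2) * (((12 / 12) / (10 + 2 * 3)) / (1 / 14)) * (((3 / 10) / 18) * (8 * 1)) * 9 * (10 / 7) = 21 / 4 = 5.25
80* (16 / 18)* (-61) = -39040 / 9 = -4337.78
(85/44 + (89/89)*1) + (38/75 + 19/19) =4.44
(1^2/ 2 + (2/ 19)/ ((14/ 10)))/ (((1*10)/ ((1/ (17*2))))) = 9/ 5320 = 0.00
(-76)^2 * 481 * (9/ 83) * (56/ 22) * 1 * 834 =583900507008/ 913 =639540533.42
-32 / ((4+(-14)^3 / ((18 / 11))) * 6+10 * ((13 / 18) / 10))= 576 / 180659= 0.00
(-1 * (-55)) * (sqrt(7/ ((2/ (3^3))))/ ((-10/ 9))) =-297 * sqrt(42)/ 4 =-481.19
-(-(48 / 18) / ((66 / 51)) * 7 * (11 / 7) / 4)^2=-289 / 9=-32.11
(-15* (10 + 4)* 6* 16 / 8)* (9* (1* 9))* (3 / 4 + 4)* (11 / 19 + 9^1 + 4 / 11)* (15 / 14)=-113614650 / 11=-10328604.55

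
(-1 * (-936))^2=876096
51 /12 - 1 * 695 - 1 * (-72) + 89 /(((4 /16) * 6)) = -6713 /12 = -559.42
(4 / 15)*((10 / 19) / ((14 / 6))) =8 / 133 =0.06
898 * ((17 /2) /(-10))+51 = -712.30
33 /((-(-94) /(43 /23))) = 1419 /2162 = 0.66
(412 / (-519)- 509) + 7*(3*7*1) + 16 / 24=-62648 / 173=-362.13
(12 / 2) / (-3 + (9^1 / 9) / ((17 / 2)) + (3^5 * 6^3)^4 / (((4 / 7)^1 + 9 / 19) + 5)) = 6834 / 1430076978173956263725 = 0.00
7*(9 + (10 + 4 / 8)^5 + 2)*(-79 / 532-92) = -200232139419 / 2432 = -82332294.17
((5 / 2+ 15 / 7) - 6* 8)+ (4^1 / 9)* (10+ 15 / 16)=-9701 / 252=-38.50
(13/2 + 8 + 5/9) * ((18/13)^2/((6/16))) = 13008/169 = 76.97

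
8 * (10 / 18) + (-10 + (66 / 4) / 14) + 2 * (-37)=-19751 / 252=-78.38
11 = 11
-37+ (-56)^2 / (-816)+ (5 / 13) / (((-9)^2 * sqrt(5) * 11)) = -40.84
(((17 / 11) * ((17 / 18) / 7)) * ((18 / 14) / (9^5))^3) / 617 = 289 / 82842391495724568246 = 0.00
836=836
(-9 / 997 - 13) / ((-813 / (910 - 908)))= 25940 / 810561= 0.03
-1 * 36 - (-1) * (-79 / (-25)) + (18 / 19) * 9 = -11549 / 475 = -24.31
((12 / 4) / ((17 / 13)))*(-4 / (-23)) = 0.40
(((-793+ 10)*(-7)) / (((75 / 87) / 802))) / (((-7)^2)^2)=18211014 / 8575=2123.73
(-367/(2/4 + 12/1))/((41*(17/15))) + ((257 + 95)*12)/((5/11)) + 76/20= 32396449/3485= 9295.97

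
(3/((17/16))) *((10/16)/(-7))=-30/119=-0.25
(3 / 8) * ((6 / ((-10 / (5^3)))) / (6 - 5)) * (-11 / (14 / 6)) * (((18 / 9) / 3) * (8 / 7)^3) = 316800 / 2401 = 131.95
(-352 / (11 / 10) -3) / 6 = -323 / 6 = -53.83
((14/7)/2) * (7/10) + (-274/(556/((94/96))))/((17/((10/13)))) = 0.68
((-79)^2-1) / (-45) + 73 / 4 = -1445 / 12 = -120.42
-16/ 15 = -1.07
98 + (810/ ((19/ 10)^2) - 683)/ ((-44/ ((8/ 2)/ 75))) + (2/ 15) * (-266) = 18789553/ 297825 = 63.09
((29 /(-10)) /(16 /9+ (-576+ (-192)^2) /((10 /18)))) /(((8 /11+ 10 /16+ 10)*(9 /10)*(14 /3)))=-1595 /1712940012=-0.00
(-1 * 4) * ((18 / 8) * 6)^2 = -729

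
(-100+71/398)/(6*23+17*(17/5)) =-198645/389642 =-0.51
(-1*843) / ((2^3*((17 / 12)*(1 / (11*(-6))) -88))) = 83457 / 69713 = 1.20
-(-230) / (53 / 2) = 460 / 53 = 8.68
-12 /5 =-2.40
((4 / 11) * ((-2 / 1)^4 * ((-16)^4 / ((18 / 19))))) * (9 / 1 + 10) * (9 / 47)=1464355.65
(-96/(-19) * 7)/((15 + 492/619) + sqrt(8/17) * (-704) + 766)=120845914112 * sqrt(34)/15592735317017 + 1140698924512/15592735317017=0.12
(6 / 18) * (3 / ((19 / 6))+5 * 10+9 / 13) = 12755 / 741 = 17.21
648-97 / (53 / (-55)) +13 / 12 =476837 / 636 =749.74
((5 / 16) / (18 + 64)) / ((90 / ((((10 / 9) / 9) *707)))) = 3535 / 956448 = 0.00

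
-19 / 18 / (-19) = 0.06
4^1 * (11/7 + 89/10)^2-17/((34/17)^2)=2128331/4900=434.35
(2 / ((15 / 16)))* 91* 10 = 5824 / 3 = 1941.33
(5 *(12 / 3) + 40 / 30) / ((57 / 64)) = 4096 / 171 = 23.95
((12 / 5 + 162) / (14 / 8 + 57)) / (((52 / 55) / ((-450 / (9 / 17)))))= -1537140 / 611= -2515.78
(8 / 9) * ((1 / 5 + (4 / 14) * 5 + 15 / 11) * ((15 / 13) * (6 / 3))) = 6144 / 1001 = 6.14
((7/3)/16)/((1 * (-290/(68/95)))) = -119/330600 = -0.00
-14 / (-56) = 1 / 4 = 0.25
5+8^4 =4101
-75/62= -1.21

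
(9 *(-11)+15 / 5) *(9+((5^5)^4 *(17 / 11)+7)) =-155639648437516896 / 11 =-14149058948865172.36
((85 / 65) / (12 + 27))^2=289 / 257049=0.00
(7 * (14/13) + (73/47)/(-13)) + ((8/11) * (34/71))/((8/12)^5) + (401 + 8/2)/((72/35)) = 789994173/3817528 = 206.94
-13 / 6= -2.17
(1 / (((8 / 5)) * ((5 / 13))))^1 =13 / 8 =1.62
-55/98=-0.56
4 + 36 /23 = 128 /23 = 5.57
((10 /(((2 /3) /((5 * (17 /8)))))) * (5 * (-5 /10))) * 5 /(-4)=31875 /64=498.05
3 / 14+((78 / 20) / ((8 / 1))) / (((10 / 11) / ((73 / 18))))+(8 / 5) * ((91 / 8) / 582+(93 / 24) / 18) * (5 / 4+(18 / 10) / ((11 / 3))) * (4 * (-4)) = -868637167 / 107553600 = -8.08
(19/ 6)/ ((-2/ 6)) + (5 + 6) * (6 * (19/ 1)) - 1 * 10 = 2469/ 2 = 1234.50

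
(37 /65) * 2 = 74 /65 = 1.14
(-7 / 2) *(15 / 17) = -105 / 34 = -3.09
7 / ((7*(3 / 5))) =5 / 3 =1.67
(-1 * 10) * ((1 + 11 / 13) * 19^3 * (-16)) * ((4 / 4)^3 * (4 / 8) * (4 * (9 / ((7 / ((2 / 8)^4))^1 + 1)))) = 474094080 / 23309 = 20339.53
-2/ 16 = -1/ 8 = -0.12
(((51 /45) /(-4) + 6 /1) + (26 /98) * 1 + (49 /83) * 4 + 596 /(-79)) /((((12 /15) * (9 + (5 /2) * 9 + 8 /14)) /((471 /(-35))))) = -2418584843 /5770422280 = -0.42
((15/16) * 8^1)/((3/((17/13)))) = 85/26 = 3.27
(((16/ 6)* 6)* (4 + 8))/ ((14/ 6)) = 576/ 7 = 82.29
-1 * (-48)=48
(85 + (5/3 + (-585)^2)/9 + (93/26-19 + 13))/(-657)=-26751649/461214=-58.00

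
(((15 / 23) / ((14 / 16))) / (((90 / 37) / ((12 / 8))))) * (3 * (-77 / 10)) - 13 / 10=-2741 / 230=-11.92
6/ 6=1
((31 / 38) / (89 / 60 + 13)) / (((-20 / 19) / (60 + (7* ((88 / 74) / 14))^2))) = -3842016 / 1189661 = -3.23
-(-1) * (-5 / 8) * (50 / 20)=-25 / 16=-1.56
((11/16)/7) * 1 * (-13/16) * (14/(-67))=143/8576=0.02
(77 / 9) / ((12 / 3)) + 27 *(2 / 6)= 401 / 36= 11.14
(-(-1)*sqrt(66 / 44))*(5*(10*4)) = 100*sqrt(6) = 244.95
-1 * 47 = -47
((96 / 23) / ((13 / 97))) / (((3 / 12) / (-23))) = -37248 / 13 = -2865.23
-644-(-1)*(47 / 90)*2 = -28933 / 45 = -642.96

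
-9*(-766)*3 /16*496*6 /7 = 3846852 /7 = 549550.29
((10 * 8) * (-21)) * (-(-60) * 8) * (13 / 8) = -1310400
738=738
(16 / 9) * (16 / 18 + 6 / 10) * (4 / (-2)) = -2144 / 405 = -5.29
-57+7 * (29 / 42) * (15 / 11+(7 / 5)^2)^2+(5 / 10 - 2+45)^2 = 1713942343 / 907500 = 1888.64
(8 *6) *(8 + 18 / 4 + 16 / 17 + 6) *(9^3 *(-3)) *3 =-104083704 / 17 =-6122570.82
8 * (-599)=-4792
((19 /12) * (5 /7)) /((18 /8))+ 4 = 851 /189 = 4.50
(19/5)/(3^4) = 19/405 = 0.05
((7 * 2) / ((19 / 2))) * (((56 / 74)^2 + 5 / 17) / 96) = 141211 / 10612488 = 0.01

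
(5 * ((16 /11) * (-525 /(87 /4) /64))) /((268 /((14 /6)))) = -6125 /256476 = -0.02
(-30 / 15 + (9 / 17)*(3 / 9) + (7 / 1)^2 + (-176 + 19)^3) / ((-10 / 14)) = 460511653 / 85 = 5417784.15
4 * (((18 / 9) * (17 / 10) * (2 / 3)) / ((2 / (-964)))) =-65552 / 15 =-4370.13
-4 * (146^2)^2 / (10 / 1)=-908743712 / 5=-181748742.40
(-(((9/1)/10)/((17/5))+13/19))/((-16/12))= 1839/2584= 0.71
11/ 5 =2.20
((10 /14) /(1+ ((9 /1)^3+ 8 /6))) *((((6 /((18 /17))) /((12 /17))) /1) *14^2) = 10115 /6582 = 1.54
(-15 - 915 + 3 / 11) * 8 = -81816 / 11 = -7437.82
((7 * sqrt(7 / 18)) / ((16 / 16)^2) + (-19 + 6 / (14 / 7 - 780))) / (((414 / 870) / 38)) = -40740940 / 26841 + 19285 * sqrt(14) / 207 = -1169.27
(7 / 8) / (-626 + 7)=-7 / 4952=-0.00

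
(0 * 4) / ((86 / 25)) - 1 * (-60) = 60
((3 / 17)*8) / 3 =8 / 17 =0.47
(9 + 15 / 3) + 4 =18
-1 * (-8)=8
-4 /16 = -1 /4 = -0.25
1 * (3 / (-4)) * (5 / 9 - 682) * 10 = 30665 / 6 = 5110.83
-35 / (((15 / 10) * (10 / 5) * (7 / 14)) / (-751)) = 52570 / 3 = 17523.33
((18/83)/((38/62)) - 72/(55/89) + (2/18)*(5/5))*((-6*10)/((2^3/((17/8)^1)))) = 1539958583/832656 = 1849.45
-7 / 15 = -0.47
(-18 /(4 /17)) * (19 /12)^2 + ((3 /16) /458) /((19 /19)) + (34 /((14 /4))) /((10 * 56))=-172142253 /897680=-191.76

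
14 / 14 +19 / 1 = 20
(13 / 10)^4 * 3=8.57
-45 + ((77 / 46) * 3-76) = -5335 / 46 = -115.98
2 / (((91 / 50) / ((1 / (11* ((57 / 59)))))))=5900 / 57057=0.10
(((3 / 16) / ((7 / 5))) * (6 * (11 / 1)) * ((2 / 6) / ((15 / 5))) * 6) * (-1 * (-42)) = 495 / 2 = 247.50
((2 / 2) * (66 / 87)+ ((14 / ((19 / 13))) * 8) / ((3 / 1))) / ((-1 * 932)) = -21739 / 770298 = -0.03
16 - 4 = 12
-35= -35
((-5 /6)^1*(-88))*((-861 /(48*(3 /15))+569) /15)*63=147628.25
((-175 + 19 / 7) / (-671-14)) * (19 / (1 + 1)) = 11457 / 4795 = 2.39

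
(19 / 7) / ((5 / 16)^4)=1245184 / 4375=284.61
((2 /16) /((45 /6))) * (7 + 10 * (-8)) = -73 /60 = -1.22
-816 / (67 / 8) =-6528 / 67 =-97.43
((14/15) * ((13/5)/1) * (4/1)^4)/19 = 46592/1425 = 32.70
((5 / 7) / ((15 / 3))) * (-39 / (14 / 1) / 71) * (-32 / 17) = 624 / 59143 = 0.01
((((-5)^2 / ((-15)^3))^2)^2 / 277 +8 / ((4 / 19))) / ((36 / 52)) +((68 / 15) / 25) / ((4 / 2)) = 45525903893833 / 828051508125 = 54.98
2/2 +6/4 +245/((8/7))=1735/8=216.88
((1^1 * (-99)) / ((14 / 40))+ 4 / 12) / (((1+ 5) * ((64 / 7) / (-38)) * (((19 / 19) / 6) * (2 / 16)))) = 112727 / 12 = 9393.92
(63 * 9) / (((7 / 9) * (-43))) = -729 / 43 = -16.95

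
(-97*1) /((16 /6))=-291 /8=-36.38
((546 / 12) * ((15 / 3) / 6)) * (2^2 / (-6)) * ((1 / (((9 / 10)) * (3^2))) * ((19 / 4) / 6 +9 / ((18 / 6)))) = -207025 / 17496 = -11.83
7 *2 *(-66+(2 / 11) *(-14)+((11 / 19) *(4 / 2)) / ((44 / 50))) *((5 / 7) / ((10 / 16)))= -224816 / 209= -1075.67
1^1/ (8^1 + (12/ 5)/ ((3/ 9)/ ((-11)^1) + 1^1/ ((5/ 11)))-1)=179/ 1451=0.12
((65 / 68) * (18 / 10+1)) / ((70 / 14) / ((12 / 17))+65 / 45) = 1638 / 5219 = 0.31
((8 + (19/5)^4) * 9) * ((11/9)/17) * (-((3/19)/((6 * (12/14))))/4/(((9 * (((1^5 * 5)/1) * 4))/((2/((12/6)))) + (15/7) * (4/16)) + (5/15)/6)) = -218814057/36748517500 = -0.01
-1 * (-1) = 1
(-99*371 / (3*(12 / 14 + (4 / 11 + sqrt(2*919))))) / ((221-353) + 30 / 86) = -635072977 / 10273456371 + 1040438707*sqrt(1838) / 20546912742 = 2.11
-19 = -19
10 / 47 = 0.21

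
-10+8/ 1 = -2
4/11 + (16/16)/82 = 339/902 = 0.38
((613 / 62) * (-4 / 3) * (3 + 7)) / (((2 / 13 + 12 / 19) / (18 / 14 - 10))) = 92360710 / 63147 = 1462.63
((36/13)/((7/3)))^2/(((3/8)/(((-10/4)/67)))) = -77760/554827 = -0.14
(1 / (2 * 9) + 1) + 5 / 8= 121 / 72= 1.68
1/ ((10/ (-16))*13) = -8/ 65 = -0.12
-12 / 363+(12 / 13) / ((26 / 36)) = 25460 / 20449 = 1.25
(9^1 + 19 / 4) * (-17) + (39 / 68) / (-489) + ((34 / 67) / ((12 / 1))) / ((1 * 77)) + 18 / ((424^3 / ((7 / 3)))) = -382070634611042789 / 1634522421928704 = -233.75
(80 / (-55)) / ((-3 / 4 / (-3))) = -64 / 11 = -5.82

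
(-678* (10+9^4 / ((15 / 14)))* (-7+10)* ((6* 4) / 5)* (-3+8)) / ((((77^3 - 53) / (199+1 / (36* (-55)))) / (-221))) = 6858366031439 / 237750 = 28846965.43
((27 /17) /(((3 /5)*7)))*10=3.78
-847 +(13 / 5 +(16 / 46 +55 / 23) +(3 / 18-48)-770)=-1145051 / 690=-1659.49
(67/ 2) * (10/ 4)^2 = 1675/ 8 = 209.38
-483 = -483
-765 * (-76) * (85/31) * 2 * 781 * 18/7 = 138946460400/217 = 640306269.12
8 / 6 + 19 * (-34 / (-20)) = 1009 / 30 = 33.63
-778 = -778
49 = 49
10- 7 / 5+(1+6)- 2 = 68 / 5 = 13.60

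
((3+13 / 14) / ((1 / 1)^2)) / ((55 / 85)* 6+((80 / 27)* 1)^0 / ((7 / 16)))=0.64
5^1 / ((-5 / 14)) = -14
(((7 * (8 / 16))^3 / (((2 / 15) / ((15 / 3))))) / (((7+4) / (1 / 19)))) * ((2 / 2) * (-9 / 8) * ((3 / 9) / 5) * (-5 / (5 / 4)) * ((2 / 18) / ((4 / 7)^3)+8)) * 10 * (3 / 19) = 127364475 / 4066304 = 31.32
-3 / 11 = -0.27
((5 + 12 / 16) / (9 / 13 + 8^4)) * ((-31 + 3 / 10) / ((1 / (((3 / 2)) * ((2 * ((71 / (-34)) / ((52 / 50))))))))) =7519965 / 28971808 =0.26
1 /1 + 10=11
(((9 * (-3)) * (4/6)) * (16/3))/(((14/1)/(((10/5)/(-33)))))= 32/77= 0.42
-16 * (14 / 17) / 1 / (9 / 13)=-2912 / 153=-19.03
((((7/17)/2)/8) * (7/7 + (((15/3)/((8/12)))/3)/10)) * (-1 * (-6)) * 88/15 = 77/68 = 1.13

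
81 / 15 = 5.40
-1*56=-56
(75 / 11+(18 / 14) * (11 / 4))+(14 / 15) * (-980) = -904.31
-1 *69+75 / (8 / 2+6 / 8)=-1011 / 19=-53.21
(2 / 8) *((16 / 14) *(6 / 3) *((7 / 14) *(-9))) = -18 / 7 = -2.57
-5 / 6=-0.83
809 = 809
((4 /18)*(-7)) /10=-7 /45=-0.16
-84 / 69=-28 / 23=-1.22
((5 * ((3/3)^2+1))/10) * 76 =76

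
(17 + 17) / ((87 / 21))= 238 / 29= 8.21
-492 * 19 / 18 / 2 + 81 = -536 / 3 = -178.67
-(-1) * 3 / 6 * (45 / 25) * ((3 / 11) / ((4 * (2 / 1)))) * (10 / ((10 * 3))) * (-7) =-63 / 880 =-0.07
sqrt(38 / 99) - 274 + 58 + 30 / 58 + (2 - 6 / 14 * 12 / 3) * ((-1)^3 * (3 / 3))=-43801 / 203 + sqrt(418) / 33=-215.15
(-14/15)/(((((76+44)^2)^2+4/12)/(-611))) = 8554/3110400005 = 0.00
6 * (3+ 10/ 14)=156/ 7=22.29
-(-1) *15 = 15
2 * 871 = 1742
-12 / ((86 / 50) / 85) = -25500 / 43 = -593.02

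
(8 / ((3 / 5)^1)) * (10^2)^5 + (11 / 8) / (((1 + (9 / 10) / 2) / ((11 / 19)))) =440800000001815 / 3306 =133333333333.88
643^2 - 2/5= 2067243/5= 413448.60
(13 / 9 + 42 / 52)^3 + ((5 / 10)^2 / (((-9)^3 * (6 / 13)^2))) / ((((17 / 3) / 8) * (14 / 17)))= 3072884257 / 269070984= 11.42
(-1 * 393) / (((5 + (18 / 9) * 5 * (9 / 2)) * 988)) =-393 / 49400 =-0.01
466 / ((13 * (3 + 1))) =233 / 26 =8.96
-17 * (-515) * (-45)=-393975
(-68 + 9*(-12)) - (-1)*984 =808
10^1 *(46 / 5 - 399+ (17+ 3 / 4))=-7441 / 2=-3720.50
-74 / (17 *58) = -0.08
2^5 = 32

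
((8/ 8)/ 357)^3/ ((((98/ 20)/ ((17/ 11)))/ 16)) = 160/ 1442595231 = 0.00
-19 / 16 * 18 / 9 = -19 / 8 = -2.38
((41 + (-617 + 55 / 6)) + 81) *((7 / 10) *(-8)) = 8162 / 3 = 2720.67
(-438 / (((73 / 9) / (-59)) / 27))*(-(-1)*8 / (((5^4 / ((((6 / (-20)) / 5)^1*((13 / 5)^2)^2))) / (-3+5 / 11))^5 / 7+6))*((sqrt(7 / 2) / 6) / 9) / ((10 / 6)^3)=2991238689240864166527575754447920256*sqrt(14) / 1788025296428917041654010279736456308852375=0.00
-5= -5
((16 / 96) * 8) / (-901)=-4 / 2703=-0.00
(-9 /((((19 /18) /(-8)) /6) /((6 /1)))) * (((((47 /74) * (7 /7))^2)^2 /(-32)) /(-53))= 3557287449 /15098241016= 0.24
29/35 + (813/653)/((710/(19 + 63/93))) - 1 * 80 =-3980892308/50303855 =-79.14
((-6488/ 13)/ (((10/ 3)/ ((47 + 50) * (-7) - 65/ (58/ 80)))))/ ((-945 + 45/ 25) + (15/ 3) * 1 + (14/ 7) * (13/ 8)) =-289248016/ 2349841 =-123.09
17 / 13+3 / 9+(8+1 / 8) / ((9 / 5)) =5761 / 936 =6.15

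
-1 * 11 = -11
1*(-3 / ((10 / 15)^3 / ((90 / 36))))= -405 / 16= -25.31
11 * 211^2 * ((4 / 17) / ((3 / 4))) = 7835696 / 51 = 153641.10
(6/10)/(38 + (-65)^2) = 1/7105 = 0.00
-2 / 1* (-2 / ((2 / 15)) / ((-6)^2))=5 / 6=0.83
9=9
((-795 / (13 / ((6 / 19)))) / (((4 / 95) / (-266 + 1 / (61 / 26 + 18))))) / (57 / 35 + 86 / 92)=58719654000 / 1233973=47585.85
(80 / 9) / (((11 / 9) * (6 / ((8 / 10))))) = 0.97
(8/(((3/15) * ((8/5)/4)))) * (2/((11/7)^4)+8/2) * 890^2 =5019220860000/14641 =342819538.28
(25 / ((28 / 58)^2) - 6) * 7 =708.89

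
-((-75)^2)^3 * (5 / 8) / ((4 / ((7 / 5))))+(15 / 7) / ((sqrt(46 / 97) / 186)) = -1245849609375 / 32+1395 * sqrt(4462) / 161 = -38932799714.19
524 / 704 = 0.74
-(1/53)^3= -1/148877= -0.00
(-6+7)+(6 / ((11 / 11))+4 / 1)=11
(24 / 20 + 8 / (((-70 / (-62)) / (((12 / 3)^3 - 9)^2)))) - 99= 746777 / 35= 21336.49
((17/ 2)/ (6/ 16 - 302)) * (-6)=408/ 2413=0.17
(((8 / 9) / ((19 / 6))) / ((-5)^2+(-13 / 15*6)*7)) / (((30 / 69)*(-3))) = 184 / 9747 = 0.02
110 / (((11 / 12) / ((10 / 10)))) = 120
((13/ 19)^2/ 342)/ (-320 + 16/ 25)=-4225/ 985720608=-0.00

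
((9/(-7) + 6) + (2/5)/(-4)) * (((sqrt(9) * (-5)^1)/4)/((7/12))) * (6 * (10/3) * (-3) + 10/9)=85595/49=1746.84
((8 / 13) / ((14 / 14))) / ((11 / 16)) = 128 / 143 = 0.90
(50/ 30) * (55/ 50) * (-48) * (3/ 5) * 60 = -3168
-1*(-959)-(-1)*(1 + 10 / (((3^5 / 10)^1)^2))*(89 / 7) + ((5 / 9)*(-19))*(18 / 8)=1567693607 / 1653372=948.18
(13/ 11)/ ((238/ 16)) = 104/ 1309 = 0.08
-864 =-864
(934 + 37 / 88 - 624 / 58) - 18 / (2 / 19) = 1920793 / 2552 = 752.66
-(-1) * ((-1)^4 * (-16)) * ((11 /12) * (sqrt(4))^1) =-88 /3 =-29.33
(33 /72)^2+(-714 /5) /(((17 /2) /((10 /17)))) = -94711 /9792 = -9.67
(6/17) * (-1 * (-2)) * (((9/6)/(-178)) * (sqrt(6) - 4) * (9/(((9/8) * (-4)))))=-72/1513 + 18 * sqrt(6)/1513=-0.02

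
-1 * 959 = -959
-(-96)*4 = 384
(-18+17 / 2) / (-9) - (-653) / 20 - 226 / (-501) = 1026749 / 30060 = 34.16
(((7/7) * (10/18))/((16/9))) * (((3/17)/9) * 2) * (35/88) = 175/35904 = 0.00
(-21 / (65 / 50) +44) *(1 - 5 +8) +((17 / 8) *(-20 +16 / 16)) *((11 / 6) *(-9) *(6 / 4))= 462037 / 416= 1110.67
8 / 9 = 0.89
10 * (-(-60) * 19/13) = 11400/13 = 876.92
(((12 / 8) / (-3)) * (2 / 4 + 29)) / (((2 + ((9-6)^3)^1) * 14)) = -59 / 1624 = -0.04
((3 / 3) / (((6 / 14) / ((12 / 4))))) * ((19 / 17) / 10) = 133 / 170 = 0.78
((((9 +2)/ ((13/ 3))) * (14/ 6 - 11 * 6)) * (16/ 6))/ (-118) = 8404/ 2301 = 3.65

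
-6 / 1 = -6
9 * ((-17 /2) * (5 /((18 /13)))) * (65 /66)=-71825 /264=-272.06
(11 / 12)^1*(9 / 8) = 33 / 32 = 1.03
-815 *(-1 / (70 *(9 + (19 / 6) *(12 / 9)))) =0.88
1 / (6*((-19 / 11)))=-0.10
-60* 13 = -780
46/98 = 23/49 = 0.47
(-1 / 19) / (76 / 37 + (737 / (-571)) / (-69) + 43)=-1457763 / 1248402638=-0.00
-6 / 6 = -1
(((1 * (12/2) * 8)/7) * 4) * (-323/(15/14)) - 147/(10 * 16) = -264631/32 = -8269.72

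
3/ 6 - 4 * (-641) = 5129/ 2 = 2564.50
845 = 845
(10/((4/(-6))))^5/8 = -759375/8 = -94921.88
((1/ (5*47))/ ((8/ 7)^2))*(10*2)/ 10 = 49/ 7520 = 0.01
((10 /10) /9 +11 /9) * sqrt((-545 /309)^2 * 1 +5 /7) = 2.61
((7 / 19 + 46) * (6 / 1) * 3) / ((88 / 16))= 31716 / 209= 151.75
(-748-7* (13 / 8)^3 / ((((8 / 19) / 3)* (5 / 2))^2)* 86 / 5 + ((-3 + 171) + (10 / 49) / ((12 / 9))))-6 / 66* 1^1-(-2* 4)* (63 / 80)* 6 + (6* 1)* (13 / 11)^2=-14359076828937 / 3035648000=-4730.15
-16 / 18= -8 / 9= -0.89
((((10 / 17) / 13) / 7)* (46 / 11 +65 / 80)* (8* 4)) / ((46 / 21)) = 26370 / 55913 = 0.47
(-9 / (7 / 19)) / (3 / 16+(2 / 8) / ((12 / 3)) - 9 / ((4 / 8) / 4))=684 / 2009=0.34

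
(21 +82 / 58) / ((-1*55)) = -0.41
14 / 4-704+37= -1327 / 2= -663.50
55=55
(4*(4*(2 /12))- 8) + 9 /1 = 11 /3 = 3.67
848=848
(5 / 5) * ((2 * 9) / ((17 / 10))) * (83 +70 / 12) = 15990 / 17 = 940.59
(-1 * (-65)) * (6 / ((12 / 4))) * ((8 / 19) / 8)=6.84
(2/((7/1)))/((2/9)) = 1.29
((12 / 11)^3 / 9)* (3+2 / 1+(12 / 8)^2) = 1392 / 1331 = 1.05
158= 158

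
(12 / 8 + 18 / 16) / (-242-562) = -7 / 2144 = -0.00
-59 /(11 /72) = -4248 /11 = -386.18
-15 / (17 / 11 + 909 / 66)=-330 / 337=-0.98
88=88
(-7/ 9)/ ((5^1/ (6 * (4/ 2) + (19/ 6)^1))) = -637/ 270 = -2.36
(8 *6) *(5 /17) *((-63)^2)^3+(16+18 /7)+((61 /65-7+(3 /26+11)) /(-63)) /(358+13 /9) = 44174354875640920331 /50045450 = 882684737086.81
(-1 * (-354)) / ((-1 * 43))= -354 / 43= -8.23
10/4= 5/2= 2.50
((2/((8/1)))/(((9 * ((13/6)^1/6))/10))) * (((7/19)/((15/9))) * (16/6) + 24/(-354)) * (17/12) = 24854/43719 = 0.57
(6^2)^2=1296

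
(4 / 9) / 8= 1 / 18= 0.06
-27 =-27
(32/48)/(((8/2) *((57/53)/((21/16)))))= 371/1824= 0.20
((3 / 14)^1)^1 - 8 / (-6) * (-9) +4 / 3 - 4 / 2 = -523 / 42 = -12.45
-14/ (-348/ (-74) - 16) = 259/ 209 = 1.24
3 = 3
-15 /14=-1.07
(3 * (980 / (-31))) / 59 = -2940 / 1829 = -1.61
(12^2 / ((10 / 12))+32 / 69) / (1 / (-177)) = -3526784 / 115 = -30667.69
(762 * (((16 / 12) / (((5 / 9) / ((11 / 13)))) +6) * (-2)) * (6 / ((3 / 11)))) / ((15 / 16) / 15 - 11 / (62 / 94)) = 2893600512 / 178555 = 16205.65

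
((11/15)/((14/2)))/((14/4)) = 22/735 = 0.03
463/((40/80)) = 926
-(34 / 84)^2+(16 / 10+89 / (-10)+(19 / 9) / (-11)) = -82529 / 10780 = -7.66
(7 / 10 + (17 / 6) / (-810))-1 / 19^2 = 243425 / 350892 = 0.69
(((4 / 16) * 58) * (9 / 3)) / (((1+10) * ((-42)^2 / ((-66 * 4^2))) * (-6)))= 58 / 147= 0.39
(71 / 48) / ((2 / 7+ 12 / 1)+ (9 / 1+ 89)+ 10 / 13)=6461 / 485088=0.01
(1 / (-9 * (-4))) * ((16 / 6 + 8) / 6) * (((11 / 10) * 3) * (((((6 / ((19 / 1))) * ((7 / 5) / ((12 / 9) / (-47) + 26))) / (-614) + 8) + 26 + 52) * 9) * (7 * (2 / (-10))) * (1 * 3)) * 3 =-2121732417189 / 1335027875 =-1589.28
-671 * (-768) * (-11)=-5668608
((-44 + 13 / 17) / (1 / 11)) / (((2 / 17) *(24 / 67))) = -180565 / 16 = -11285.31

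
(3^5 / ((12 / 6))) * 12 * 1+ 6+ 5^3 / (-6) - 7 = 8617 / 6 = 1436.17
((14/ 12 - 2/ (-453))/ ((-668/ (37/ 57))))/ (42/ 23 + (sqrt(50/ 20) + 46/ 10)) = -3336256145/ 17698905194076 + 519173825 * sqrt(10)/ 35397810388152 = -0.00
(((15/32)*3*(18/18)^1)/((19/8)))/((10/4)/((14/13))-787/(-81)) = 25515/518719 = 0.05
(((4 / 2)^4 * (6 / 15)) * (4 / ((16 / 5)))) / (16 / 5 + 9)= 40 / 61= 0.66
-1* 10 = -10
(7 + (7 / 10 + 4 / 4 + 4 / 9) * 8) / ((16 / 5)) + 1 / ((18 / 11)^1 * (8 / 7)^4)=582955 / 73728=7.91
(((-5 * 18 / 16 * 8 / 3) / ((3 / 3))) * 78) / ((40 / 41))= -4797 / 4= -1199.25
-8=-8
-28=-28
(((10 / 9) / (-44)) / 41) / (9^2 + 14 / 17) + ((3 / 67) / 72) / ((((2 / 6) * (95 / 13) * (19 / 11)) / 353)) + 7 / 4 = 9844269762361 / 5462458836120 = 1.80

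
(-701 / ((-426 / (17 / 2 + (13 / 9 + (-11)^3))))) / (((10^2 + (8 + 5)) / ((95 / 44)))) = -1583562505 / 38125296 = -41.54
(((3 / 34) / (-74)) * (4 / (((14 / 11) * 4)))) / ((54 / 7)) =-11 / 90576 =-0.00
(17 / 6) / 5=17 / 30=0.57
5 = 5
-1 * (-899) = 899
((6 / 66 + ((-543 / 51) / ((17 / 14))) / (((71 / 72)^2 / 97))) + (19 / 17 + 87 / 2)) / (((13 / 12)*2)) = -79799492301 / 208329407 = -383.04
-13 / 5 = -2.60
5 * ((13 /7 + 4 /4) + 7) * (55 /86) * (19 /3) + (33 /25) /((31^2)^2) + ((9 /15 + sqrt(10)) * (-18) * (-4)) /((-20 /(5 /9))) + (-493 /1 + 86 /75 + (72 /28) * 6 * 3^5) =28818577544201 /8339394630- 2 * sqrt(10) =3449.39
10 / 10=1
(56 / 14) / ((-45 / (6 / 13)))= -8 / 195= -0.04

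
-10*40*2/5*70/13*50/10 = -4307.69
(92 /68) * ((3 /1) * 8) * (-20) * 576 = -6359040 /17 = -374061.18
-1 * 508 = -508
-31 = -31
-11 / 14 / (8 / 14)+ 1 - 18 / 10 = -87 / 40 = -2.18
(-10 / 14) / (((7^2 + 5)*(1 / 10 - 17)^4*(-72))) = 3125 / 1387557956421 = 0.00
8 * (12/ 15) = 32/ 5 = 6.40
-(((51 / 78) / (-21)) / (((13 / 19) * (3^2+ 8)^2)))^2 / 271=-361 / 3945836843676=-0.00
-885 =-885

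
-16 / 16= -1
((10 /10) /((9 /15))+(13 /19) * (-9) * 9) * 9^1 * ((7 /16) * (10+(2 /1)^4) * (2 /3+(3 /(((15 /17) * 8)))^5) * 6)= -21859059684189 /972800000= -22470.25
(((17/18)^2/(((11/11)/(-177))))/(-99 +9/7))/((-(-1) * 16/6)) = 119357/196992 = 0.61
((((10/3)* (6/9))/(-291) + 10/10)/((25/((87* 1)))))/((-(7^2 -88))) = 75371/851175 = 0.09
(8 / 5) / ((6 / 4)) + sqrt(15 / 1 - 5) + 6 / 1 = sqrt(10) + 106 / 15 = 10.23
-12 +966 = 954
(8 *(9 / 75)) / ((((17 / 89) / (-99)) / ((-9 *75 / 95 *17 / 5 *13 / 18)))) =4123548 / 475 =8681.15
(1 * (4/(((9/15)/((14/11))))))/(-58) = -140/957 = -0.15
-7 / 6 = -1.17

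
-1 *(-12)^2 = -144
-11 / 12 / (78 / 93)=-341 / 312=-1.09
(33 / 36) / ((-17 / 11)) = -121 / 204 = -0.59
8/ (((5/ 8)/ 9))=576/ 5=115.20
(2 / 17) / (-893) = -2 / 15181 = -0.00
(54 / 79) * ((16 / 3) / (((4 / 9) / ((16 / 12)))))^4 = 3538944 / 79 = 44796.76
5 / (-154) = -5 / 154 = -0.03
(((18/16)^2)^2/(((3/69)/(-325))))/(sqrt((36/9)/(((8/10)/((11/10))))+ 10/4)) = -49043475 * sqrt(2)/16384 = -4233.27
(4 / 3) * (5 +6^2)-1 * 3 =155 / 3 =51.67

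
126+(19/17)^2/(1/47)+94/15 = 827881/4335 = 190.98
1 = 1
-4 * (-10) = 40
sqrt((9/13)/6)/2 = sqrt(78)/52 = 0.17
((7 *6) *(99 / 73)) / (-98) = -297 / 511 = -0.58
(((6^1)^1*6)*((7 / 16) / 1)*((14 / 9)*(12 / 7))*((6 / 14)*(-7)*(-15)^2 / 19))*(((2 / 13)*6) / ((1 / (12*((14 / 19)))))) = -57153600 / 4693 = -12178.48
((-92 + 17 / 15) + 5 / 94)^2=16396034209 / 1988100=8247.09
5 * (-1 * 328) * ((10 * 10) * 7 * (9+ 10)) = -21812000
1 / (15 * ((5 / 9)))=0.12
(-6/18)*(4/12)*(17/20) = -17/180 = -0.09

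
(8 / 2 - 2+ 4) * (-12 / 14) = -36 / 7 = -5.14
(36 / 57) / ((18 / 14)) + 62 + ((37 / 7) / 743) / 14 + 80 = 591397417 / 4150398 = 142.49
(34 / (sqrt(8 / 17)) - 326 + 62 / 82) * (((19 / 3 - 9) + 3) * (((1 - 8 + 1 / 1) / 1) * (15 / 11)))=400050 / 451 - 255 * sqrt(34) / 11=751.86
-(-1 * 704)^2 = -495616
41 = 41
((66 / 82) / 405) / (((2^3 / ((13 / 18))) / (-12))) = -143 / 66420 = -0.00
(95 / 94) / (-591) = -95 / 55554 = -0.00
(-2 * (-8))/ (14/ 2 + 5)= 4/ 3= 1.33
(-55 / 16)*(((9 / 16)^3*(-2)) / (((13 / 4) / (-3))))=-120285 / 106496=-1.13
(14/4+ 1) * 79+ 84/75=17831/50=356.62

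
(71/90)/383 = 71/34470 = 0.00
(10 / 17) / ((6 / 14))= 1.37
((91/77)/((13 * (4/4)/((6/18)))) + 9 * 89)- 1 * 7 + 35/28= 104977/132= 795.28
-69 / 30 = -23 / 10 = -2.30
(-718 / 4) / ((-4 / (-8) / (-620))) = 222580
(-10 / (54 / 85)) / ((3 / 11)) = -4675 / 81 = -57.72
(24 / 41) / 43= 24 / 1763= 0.01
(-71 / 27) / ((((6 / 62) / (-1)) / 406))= 893606 / 81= 11032.17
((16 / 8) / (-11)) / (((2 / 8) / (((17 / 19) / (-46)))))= 68 / 4807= 0.01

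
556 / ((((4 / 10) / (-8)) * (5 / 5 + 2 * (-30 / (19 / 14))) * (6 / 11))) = 1162040 / 2463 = 471.80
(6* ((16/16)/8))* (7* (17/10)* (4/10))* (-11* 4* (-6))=23562/25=942.48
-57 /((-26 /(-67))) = -146.88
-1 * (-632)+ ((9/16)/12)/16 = 647171/1024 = 632.00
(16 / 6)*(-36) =-96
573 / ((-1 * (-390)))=191 / 130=1.47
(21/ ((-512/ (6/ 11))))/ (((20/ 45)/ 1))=-567/ 11264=-0.05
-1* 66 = -66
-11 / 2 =-5.50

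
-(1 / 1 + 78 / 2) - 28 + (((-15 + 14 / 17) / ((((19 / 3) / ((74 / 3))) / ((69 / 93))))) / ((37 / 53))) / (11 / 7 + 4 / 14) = -99.60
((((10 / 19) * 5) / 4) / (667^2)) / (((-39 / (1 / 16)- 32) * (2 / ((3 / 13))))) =-75 / 288345017792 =-0.00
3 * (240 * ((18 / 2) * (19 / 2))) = 61560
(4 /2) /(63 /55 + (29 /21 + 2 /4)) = 4620 /6991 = 0.66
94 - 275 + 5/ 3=-538/ 3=-179.33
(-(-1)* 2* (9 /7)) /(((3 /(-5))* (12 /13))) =-65 /14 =-4.64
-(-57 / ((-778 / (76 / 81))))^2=-521284 / 110313009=-0.00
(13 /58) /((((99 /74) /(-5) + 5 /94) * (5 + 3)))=-113035 /864896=-0.13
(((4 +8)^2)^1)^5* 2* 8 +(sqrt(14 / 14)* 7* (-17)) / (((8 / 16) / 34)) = 990677819492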